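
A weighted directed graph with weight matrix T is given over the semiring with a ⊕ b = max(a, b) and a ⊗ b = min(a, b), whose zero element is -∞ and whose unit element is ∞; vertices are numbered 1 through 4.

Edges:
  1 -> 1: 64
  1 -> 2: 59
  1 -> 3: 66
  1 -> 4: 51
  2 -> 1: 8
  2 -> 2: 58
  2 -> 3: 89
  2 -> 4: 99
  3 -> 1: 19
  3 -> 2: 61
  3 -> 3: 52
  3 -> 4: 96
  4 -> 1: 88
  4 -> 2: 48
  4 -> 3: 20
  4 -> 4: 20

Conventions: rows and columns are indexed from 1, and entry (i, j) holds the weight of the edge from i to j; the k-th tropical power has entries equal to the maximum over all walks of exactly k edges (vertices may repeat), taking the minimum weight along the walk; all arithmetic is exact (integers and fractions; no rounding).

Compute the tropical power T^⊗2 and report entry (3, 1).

T^⊗2:
  [64, 61, 64, 66]
  [88, 61, 58, 89]
  [88, 58, 61, 61]
  [64, 59, 66, 51]
Key observation: the optimum is the walk 3->4->1, with weight 96 min 88 = 88.
Optimal value attained by: walk 3->4->1.
Answer: (T^⊗2)[3][1] = 88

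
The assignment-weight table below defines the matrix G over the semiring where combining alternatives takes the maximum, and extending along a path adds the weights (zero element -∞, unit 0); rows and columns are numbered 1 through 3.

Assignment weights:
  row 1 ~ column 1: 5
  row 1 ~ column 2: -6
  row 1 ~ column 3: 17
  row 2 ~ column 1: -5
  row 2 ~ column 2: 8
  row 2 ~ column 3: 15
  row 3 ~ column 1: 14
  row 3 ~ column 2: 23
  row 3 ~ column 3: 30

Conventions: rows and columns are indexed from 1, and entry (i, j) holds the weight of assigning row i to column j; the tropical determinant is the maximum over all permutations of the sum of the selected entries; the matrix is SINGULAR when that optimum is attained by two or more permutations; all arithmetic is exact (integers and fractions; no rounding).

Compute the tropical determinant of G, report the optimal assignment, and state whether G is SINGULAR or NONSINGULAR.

σ = (1, 2, 3): 5 + 8 + 30 = 43
σ = (1, 3, 2): 5 + 15 + 23 = 43
σ = (2, 1, 3): (-6) + (-5) + 30 = 19
σ = (2, 3, 1): (-6) + 15 + 14 = 23
σ = (3, 1, 2): 17 + (-5) + 23 = 35
σ = (3, 2, 1): 17 + 8 + 14 = 39
Optimal value attained by: σ = (1, 2, 3).
Answer: det⊕(G) = 43; verdict: SINGULAR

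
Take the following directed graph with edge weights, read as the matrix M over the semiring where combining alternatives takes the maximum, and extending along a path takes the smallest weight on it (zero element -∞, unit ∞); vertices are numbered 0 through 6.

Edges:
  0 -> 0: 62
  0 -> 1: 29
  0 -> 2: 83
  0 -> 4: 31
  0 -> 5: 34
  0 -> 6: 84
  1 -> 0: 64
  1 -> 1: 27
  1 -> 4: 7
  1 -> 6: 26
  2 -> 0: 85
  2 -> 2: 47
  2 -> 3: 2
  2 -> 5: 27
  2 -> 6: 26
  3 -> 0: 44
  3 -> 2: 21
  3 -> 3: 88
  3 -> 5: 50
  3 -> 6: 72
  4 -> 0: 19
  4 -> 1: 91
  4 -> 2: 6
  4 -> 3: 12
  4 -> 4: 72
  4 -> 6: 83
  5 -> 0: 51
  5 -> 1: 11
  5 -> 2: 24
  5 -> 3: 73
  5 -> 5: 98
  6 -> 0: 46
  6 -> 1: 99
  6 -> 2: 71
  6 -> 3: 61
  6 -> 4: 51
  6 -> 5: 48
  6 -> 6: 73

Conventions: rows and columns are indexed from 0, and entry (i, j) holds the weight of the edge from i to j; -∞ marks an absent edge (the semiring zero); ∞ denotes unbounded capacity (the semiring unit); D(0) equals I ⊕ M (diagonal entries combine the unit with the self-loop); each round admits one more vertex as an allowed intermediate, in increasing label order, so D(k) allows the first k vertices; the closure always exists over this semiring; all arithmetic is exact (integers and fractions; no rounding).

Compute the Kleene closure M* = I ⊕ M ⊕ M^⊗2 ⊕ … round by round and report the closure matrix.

D(0):
  [∞, 29, 83, -∞, 31, 34, 84]
  [64, ∞, -∞, -∞, 7, -∞, 26]
  [85, -∞, ∞, 2, -∞, 27, 26]
  [44, -∞, 21, ∞, -∞, 50, 72]
  [19, 91, 6, 12, ∞, -∞, 83]
  [51, 11, 24, 73, -∞, ∞, -∞]
  [46, 99, 71, 61, 51, 48, ∞]
D(1):
  [∞, 29, 83, -∞, 31, 34, 84]
  [64, ∞, 64, -∞, 31, 34, 64]
  [85, 29, ∞, 2, 31, 34, 84]
  [44, 29, 44, ∞, 31, 50, 72]
  [19, 91, 19, 12, ∞, 19, 83]
  [51, 29, 51, 73, 31, ∞, 51]
  [46, 99, 71, 61, 51, 48, ∞]
D(2):
  [∞, 29, 83, -∞, 31, 34, 84]
  [64, ∞, 64, -∞, 31, 34, 64]
  [85, 29, ∞, 2, 31, 34, 84]
  [44, 29, 44, ∞, 31, 50, 72]
  [64, 91, 64, 12, ∞, 34, 83]
  [51, 29, 51, 73, 31, ∞, 51]
  [64, 99, 71, 61, 51, 48, ∞]
D(3):
  [∞, 29, 83, 2, 31, 34, 84]
  [64, ∞, 64, 2, 31, 34, 64]
  [85, 29, ∞, 2, 31, 34, 84]
  [44, 29, 44, ∞, 31, 50, 72]
  [64, 91, 64, 12, ∞, 34, 83]
  [51, 29, 51, 73, 31, ∞, 51]
  [71, 99, 71, 61, 51, 48, ∞]
D(4):
  [∞, 29, 83, 2, 31, 34, 84]
  [64, ∞, 64, 2, 31, 34, 64]
  [85, 29, ∞, 2, 31, 34, 84]
  [44, 29, 44, ∞, 31, 50, 72]
  [64, 91, 64, 12, ∞, 34, 83]
  [51, 29, 51, 73, 31, ∞, 72]
  [71, 99, 71, 61, 51, 50, ∞]
D(5):
  [∞, 31, 83, 12, 31, 34, 84]
  [64, ∞, 64, 12, 31, 34, 64]
  [85, 31, ∞, 12, 31, 34, 84]
  [44, 31, 44, ∞, 31, 50, 72]
  [64, 91, 64, 12, ∞, 34, 83]
  [51, 31, 51, 73, 31, ∞, 72]
  [71, 99, 71, 61, 51, 50, ∞]
D(6):
  [∞, 31, 83, 34, 31, 34, 84]
  [64, ∞, 64, 34, 31, 34, 64]
  [85, 31, ∞, 34, 31, 34, 84]
  [50, 31, 50, ∞, 31, 50, 72]
  [64, 91, 64, 34, ∞, 34, 83]
  [51, 31, 51, 73, 31, ∞, 72]
  [71, 99, 71, 61, 51, 50, ∞]
D(7):
  [∞, 84, 83, 61, 51, 50, 84]
  [64, ∞, 64, 61, 51, 50, 64]
  [85, 84, ∞, 61, 51, 50, 84]
  [71, 72, 71, ∞, 51, 50, 72]
  [71, 91, 71, 61, ∞, 50, 83]
  [71, 72, 71, 73, 51, ∞, 72]
  [71, 99, 71, 61, 51, 50, ∞]
Answer: M* = [[∞, 84, 83, 61, 51, 50, 84], [64, ∞, 64, 61, 51, 50, 64], [85, 84, ∞, 61, 51, 50, 84], [71, 72, 71, ∞, 51, 50, 72], [71, 91, 71, 61, ∞, 50, 83], [71, 72, 71, 73, 51, ∞, 72], [71, 99, 71, 61, 51, 50, ∞]]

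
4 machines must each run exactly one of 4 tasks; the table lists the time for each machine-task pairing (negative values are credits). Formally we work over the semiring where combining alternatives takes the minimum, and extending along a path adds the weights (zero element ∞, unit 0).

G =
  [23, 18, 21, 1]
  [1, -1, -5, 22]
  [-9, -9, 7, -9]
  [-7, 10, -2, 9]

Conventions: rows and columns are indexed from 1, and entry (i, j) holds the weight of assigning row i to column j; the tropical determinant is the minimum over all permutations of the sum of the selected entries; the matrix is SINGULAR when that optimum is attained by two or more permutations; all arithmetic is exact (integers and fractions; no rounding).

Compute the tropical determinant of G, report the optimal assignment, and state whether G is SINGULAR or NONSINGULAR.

σ = (1, 2, 3, 4): 23 + (-1) + 7 + 9 = 38
σ = (1, 2, 4, 3): 23 + (-1) + (-9) + (-2) = 11
σ = (1, 3, 2, 4): 23 + (-5) + (-9) + 9 = 18
σ = (1, 3, 4, 2): 23 + (-5) + (-9) + 10 = 19
σ = (1, 4, 2, 3): 23 + 22 + (-9) + (-2) = 34
σ = (1, 4, 3, 2): 23 + 22 + 7 + 10 = 62
σ = (2, 1, 3, 4): 18 + 1 + 7 + 9 = 35
σ = (2, 1, 4, 3): 18 + 1 + (-9) + (-2) = 8
σ = (2, 3, 1, 4): 18 + (-5) + (-9) + 9 = 13
σ = (2, 3, 4, 1): 18 + (-5) + (-9) + (-7) = -3
σ = (2, 4, 1, 3): 18 + 22 + (-9) + (-2) = 29
σ = (2, 4, 3, 1): 18 + 22 + 7 + (-7) = 40
σ = (3, 1, 2, 4): 21 + 1 + (-9) + 9 = 22
σ = (3, 1, 4, 2): 21 + 1 + (-9) + 10 = 23
σ = (3, 2, 1, 4): 21 + (-1) + (-9) + 9 = 20
σ = (3, 2, 4, 1): 21 + (-1) + (-9) + (-7) = 4
σ = (3, 4, 1, 2): 21 + 22 + (-9) + 10 = 44
σ = (3, 4, 2, 1): 21 + 22 + (-9) + (-7) = 27
σ = (4, 1, 2, 3): 1 + 1 + (-9) + (-2) = -9
σ = (4, 1, 3, 2): 1 + 1 + 7 + 10 = 19
σ = (4, 2, 1, 3): 1 + (-1) + (-9) + (-2) = -11
σ = (4, 2, 3, 1): 1 + (-1) + 7 + (-7) = 0
σ = (4, 3, 1, 2): 1 + (-5) + (-9) + 10 = -3
σ = (4, 3, 2, 1): 1 + (-5) + (-9) + (-7) = -20
Optimal value attained by: σ = (4, 3, 2, 1).
Answer: det⊕(G) = -20; verdict: NONSINGULAR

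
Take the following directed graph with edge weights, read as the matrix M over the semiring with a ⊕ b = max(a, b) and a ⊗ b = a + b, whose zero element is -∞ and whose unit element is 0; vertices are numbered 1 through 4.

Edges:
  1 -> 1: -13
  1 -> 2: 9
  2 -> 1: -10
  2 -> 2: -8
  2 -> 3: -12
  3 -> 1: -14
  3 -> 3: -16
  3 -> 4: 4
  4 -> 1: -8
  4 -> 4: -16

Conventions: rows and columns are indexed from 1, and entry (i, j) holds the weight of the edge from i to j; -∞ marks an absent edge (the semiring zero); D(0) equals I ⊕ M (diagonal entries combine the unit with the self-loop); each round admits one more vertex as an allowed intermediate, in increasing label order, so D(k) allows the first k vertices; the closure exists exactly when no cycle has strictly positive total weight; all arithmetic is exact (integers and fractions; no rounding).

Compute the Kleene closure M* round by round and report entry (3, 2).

D(0):
  [0, 9, -∞, -∞]
  [-10, 0, -12, -∞]
  [-14, -∞, 0, 4]
  [-8, -∞, -∞, 0]
D(1):
  [0, 9, -∞, -∞]
  [-10, 0, -12, -∞]
  [-14, -5, 0, 4]
  [-8, 1, -∞, 0]
D(2):
  [0, 9, -3, -∞]
  [-10, 0, -12, -∞]
  [-14, -5, 0, 4]
  [-8, 1, -11, 0]
D(3):
  [0, 9, -3, 1]
  [-10, 0, -12, -8]
  [-14, -5, 0, 4]
  [-8, 1, -11, 0]
D(4):
  [0, 9, -3, 1]
  [-10, 0, -12, -8]
  [-4, 5, 0, 4]
  [-8, 1, -11, 0]
Answer: M*[3][2] = 5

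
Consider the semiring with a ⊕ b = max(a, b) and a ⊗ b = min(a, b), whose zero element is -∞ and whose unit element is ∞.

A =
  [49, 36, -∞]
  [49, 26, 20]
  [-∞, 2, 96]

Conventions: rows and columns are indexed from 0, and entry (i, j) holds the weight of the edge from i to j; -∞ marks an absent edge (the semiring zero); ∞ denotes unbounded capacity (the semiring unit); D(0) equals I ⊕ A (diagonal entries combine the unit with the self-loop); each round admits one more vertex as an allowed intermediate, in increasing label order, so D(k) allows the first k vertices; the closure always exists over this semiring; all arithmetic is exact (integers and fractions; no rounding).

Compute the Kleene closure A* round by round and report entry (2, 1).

D(0):
  [∞, 36, -∞]
  [49, ∞, 20]
  [-∞, 2, ∞]
D(1):
  [∞, 36, -∞]
  [49, ∞, 20]
  [-∞, 2, ∞]
D(2):
  [∞, 36, 20]
  [49, ∞, 20]
  [2, 2, ∞]
D(3):
  [∞, 36, 20]
  [49, ∞, 20]
  [2, 2, ∞]
Answer: A*[2][1] = 2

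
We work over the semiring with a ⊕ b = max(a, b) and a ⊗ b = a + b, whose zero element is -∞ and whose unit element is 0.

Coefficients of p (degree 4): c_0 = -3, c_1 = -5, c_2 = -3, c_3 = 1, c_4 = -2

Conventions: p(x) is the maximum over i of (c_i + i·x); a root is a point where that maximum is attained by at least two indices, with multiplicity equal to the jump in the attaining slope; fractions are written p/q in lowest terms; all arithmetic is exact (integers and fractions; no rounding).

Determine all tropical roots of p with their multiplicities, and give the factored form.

hull edge (i=0, c=-3) to (i=3, c=1): slope 4/3, span 3
hull edge (i=3, c=1) to (i=4, c=-2): slope -3, span 1
Factored form: p(x) = -2 ⊗ (x ⊕ (-4/3)) ⊗ (x ⊕ (-4/3)) ⊗ (x ⊕ (-4/3)) ⊗ (x ⊕ 3)
Answer: roots = -4/3 (mult 3), 3 (mult 1)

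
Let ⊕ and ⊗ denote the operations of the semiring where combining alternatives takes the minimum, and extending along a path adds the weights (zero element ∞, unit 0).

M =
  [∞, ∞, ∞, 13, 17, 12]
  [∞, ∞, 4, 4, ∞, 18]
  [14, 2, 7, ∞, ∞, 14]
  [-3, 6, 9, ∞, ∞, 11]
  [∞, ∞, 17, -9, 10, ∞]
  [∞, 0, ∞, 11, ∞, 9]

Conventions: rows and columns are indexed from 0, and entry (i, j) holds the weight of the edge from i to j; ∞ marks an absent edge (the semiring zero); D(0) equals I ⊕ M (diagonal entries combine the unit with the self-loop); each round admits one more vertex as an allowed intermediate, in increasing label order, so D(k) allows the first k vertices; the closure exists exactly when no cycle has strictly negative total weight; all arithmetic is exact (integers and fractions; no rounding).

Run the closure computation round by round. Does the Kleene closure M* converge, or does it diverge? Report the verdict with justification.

D(0):
  [0, ∞, ∞, 13, 17, 12]
  [∞, 0, 4, 4, ∞, 18]
  [14, 2, 0, ∞, ∞, 14]
  [-3, 6, 9, 0, ∞, 11]
  [∞, ∞, 17, -9, 0, ∞]
  [∞, 0, ∞, 11, ∞, 0]
D(1):
  [0, ∞, ∞, 13, 17, 12]
  [∞, 0, 4, 4, ∞, 18]
  [14, 2, 0, 27, 31, 14]
  [-3, 6, 9, 0, 14, 9]
  [∞, ∞, 17, -9, 0, ∞]
  [∞, 0, ∞, 11, ∞, 0]
D(2):
  [0, ∞, ∞, 13, 17, 12]
  [∞, 0, 4, 4, ∞, 18]
  [14, 2, 0, 6, 31, 14]
  [-3, 6, 9, 0, 14, 9]
  [∞, ∞, 17, -9, 0, ∞]
  [∞, 0, 4, 4, ∞, 0]
D(3):
  [0, ∞, ∞, 13, 17, 12]
  [18, 0, 4, 4, 35, 18]
  [14, 2, 0, 6, 31, 14]
  [-3, 6, 9, 0, 14, 9]
  [31, 19, 17, -9, 0, 31]
  [18, 0, 4, 4, 35, 0]
D(4):
  [0, 19, 22, 13, 17, 12]
  [1, 0, 4, 4, 18, 13]
  [3, 2, 0, 6, 20, 14]
  [-3, 6, 9, 0, 14, 9]
  [-12, -3, 0, -9, 0, 0]
  [1, 0, 4, 4, 18, 0]
D(5):
  [0, 14, 17, 8, 17, 12]
  [1, 0, 4, 4, 18, 13]
  [3, 2, 0, 6, 20, 14]
  [-3, 6, 9, 0, 14, 9]
  [-12, -3, 0, -9, 0, 0]
  [1, 0, 4, 4, 18, 0]
D(6):
  [0, 12, 16, 8, 17, 12]
  [1, 0, 4, 4, 18, 13]
  [3, 2, 0, 6, 20, 14]
  [-3, 6, 9, 0, 14, 9]
  [-12, -3, 0, -9, 0, 0]
  [1, 0, 4, 4, 18, 0]
Key observation: every diagonal entry stays at the unit through all rounds, so no improving cycle exists.
Answer: CONVERGES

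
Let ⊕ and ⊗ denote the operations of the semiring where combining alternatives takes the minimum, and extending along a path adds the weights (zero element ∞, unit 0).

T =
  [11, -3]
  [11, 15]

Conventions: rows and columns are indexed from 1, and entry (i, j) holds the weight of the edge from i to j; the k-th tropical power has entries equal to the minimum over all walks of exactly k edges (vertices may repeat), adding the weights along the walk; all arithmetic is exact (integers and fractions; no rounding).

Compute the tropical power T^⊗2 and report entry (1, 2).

T^⊗2:
  [8, 8]
  [22, 8]
Key observation: the optimum is the walk 1->1->2, with weight 11 + (-3) = 8.
Optimal value attained by: walk 1->1->2.
Answer: (T^⊗2)[1][2] = 8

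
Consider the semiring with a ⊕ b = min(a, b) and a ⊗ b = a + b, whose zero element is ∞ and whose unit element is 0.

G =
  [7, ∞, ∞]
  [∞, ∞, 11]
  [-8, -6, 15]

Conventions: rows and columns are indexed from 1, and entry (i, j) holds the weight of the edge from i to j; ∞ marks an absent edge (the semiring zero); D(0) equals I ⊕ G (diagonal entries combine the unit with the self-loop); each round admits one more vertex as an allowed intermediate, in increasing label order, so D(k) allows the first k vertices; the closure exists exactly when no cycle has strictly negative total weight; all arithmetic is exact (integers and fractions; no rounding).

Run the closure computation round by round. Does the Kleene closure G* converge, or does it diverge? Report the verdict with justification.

D(0):
  [0, ∞, ∞]
  [∞, 0, 11]
  [-8, -6, 0]
D(1):
  [0, ∞, ∞]
  [∞, 0, 11]
  [-8, -6, 0]
D(2):
  [0, ∞, ∞]
  [∞, 0, 11]
  [-8, -6, 0]
D(3):
  [0, ∞, ∞]
  [3, 0, 11]
  [-8, -6, 0]
Key observation: every diagonal entry stays at the unit through all rounds, so no improving cycle exists.
Answer: CONVERGES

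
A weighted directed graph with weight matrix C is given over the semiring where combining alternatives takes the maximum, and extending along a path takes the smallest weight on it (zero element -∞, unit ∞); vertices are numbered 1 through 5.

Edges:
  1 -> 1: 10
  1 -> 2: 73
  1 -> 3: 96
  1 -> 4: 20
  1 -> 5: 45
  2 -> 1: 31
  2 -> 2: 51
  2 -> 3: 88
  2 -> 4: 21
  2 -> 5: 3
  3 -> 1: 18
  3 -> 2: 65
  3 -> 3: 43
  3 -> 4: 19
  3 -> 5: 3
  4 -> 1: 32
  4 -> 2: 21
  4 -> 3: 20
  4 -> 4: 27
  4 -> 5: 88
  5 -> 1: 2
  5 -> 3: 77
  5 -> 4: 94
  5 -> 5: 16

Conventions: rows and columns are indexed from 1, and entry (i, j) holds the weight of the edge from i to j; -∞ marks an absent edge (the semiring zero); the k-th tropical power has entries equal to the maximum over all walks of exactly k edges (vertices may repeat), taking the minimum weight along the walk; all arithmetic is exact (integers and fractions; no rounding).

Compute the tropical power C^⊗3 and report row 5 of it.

C^⊗2:
  [31, 65, 73, 45, 20]
  [31, 65, 51, 21, 31]
  [31, 51, 65, 21, 19]
  [27, 32, 77, 88, 32]
  [32, 65, 43, 27, 88]
C^⊗3:
  [32, 65, 65, 27, 45]
  [31, 51, 65, 31, 31]
  [31, 65, 51, 21, 31]
  [32, 65, 43, 32, 88]
  [31, 51, 77, 88, 32]
Answer: row 5 of C^⊗3 = [31, 51, 77, 88, 32]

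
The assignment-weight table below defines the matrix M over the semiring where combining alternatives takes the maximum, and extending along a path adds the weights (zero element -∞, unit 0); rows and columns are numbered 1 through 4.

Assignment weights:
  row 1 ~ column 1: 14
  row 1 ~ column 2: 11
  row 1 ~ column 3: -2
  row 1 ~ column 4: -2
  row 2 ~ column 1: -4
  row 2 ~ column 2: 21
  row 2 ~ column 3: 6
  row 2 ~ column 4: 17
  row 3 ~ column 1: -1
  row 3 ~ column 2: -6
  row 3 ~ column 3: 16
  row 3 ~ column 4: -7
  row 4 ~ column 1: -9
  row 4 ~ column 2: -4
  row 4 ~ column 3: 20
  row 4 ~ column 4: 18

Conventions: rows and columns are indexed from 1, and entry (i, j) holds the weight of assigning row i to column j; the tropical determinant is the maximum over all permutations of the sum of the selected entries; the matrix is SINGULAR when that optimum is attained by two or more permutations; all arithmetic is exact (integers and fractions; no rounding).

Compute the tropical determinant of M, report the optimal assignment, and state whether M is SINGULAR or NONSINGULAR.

σ = (1, 2, 3, 4): 14 + 21 + 16 + 18 = 69
σ = (1, 2, 4, 3): 14 + 21 + (-7) + 20 = 48
σ = (1, 3, 2, 4): 14 + 6 + (-6) + 18 = 32
σ = (1, 3, 4, 2): 14 + 6 + (-7) + (-4) = 9
σ = (1, 4, 2, 3): 14 + 17 + (-6) + 20 = 45
σ = (1, 4, 3, 2): 14 + 17 + 16 + (-4) = 43
σ = (2, 1, 3, 4): 11 + (-4) + 16 + 18 = 41
σ = (2, 1, 4, 3): 11 + (-4) + (-7) + 20 = 20
σ = (2, 3, 1, 4): 11 + 6 + (-1) + 18 = 34
σ = (2, 3, 4, 1): 11 + 6 + (-7) + (-9) = 1
σ = (2, 4, 1, 3): 11 + 17 + (-1) + 20 = 47
σ = (2, 4, 3, 1): 11 + 17 + 16 + (-9) = 35
σ = (3, 1, 2, 4): (-2) + (-4) + (-6) + 18 = 6
σ = (3, 1, 4, 2): (-2) + (-4) + (-7) + (-4) = -17
σ = (3, 2, 1, 4): (-2) + 21 + (-1) + 18 = 36
σ = (3, 2, 4, 1): (-2) + 21 + (-7) + (-9) = 3
σ = (3, 4, 1, 2): (-2) + 17 + (-1) + (-4) = 10
σ = (3, 4, 2, 1): (-2) + 17 + (-6) + (-9) = 0
σ = (4, 1, 2, 3): (-2) + (-4) + (-6) + 20 = 8
σ = (4, 1, 3, 2): (-2) + (-4) + 16 + (-4) = 6
σ = (4, 2, 1, 3): (-2) + 21 + (-1) + 20 = 38
σ = (4, 2, 3, 1): (-2) + 21 + 16 + (-9) = 26
σ = (4, 3, 1, 2): (-2) + 6 + (-1) + (-4) = -1
σ = (4, 3, 2, 1): (-2) + 6 + (-6) + (-9) = -11
Optimal value attained by: σ = (1, 2, 3, 4).
Answer: det⊕(M) = 69; verdict: NONSINGULAR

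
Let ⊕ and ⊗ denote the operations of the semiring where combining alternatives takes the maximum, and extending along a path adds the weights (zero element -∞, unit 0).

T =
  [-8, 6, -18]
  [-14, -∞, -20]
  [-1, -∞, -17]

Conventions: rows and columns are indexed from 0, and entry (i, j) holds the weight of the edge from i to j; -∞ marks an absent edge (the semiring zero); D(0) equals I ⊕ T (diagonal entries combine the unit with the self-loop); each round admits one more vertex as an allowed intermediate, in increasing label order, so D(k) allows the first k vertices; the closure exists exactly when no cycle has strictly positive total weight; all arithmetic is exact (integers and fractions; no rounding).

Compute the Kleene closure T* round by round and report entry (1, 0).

D(0):
  [0, 6, -18]
  [-14, 0, -20]
  [-1, -∞, 0]
D(1):
  [0, 6, -18]
  [-14, 0, -20]
  [-1, 5, 0]
D(2):
  [0, 6, -14]
  [-14, 0, -20]
  [-1, 5, 0]
D(3):
  [0, 6, -14]
  [-14, 0, -20]
  [-1, 5, 0]
Answer: T*[1][0] = -14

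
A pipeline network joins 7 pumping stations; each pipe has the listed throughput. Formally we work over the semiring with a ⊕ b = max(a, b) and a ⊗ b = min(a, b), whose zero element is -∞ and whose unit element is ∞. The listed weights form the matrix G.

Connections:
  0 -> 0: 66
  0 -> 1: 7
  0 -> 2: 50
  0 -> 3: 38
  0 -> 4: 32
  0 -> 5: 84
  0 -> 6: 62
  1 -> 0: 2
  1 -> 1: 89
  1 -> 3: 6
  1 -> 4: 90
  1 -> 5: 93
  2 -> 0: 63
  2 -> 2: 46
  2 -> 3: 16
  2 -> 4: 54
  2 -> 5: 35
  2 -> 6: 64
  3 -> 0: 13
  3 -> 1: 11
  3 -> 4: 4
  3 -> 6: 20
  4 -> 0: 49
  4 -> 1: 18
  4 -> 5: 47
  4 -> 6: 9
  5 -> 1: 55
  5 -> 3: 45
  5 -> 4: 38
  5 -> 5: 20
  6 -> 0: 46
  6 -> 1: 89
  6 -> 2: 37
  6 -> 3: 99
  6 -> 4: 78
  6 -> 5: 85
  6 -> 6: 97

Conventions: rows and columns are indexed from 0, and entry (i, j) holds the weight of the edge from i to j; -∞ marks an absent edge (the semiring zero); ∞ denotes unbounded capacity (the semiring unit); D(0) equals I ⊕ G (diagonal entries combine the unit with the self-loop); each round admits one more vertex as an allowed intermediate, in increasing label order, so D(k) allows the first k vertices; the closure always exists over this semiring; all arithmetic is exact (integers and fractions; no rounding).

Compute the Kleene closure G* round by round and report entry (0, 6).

D(0):
  [∞, 7, 50, 38, 32, 84, 62]
  [2, ∞, -∞, 6, 90, 93, -∞]
  [63, -∞, ∞, 16, 54, 35, 64]
  [13, 11, -∞, ∞, 4, -∞, 20]
  [49, 18, -∞, -∞, ∞, 47, 9]
  [-∞, 55, -∞, 45, 38, ∞, -∞]
  [46, 89, 37, 99, 78, 85, ∞]
D(1):
  [∞, 7, 50, 38, 32, 84, 62]
  [2, ∞, 2, 6, 90, 93, 2]
  [63, 7, ∞, 38, 54, 63, 64]
  [13, 11, 13, ∞, 13, 13, 20]
  [49, 18, 49, 38, ∞, 49, 49]
  [-∞, 55, -∞, 45, 38, ∞, -∞]
  [46, 89, 46, 99, 78, 85, ∞]
D(2):
  [∞, 7, 50, 38, 32, 84, 62]
  [2, ∞, 2, 6, 90, 93, 2]
  [63, 7, ∞, 38, 54, 63, 64]
  [13, 11, 13, ∞, 13, 13, 20]
  [49, 18, 49, 38, ∞, 49, 49]
  [2, 55, 2, 45, 55, ∞, 2]
  [46, 89, 46, 99, 89, 89, ∞]
D(3):
  [∞, 7, 50, 38, 50, 84, 62]
  [2, ∞, 2, 6, 90, 93, 2]
  [63, 7, ∞, 38, 54, 63, 64]
  [13, 11, 13, ∞, 13, 13, 20]
  [49, 18, 49, 38, ∞, 49, 49]
  [2, 55, 2, 45, 55, ∞, 2]
  [46, 89, 46, 99, 89, 89, ∞]
D(4):
  [∞, 11, 50, 38, 50, 84, 62]
  [6, ∞, 6, 6, 90, 93, 6]
  [63, 11, ∞, 38, 54, 63, 64]
  [13, 11, 13, ∞, 13, 13, 20]
  [49, 18, 49, 38, ∞, 49, 49]
  [13, 55, 13, 45, 55, ∞, 20]
  [46, 89, 46, 99, 89, 89, ∞]
D(5):
  [∞, 18, 50, 38, 50, 84, 62]
  [49, ∞, 49, 38, 90, 93, 49]
  [63, 18, ∞, 38, 54, 63, 64]
  [13, 13, 13, ∞, 13, 13, 20]
  [49, 18, 49, 38, ∞, 49, 49]
  [49, 55, 49, 45, 55, ∞, 49]
  [49, 89, 49, 99, 89, 89, ∞]
D(6):
  [∞, 55, 50, 45, 55, 84, 62]
  [49, ∞, 49, 45, 90, 93, 49]
  [63, 55, ∞, 45, 55, 63, 64]
  [13, 13, 13, ∞, 13, 13, 20]
  [49, 49, 49, 45, ∞, 49, 49]
  [49, 55, 49, 45, 55, ∞, 49]
  [49, 89, 49, 99, 89, 89, ∞]
D(7):
  [∞, 62, 50, 62, 62, 84, 62]
  [49, ∞, 49, 49, 90, 93, 49]
  [63, 64, ∞, 64, 64, 64, 64]
  [20, 20, 20, ∞, 20, 20, 20]
  [49, 49, 49, 49, ∞, 49, 49]
  [49, 55, 49, 49, 55, ∞, 49]
  [49, 89, 49, 99, 89, 89, ∞]
Answer: G*[0][6] = 62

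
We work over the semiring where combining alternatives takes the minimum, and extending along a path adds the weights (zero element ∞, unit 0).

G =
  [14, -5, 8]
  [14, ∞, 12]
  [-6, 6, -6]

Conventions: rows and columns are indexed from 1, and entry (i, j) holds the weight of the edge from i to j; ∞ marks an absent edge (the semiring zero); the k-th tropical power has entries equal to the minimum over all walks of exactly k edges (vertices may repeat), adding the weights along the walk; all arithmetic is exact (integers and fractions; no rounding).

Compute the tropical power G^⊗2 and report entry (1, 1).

G^⊗2:
  [2, 9, 2]
  [6, 9, 6]
  [-12, -11, -12]
Key observation: the optimum is the walk 1->3->1, with weight 8 + (-6) = 2.
Optimal value attained by: walk 1->3->1.
Answer: (G^⊗2)[1][1] = 2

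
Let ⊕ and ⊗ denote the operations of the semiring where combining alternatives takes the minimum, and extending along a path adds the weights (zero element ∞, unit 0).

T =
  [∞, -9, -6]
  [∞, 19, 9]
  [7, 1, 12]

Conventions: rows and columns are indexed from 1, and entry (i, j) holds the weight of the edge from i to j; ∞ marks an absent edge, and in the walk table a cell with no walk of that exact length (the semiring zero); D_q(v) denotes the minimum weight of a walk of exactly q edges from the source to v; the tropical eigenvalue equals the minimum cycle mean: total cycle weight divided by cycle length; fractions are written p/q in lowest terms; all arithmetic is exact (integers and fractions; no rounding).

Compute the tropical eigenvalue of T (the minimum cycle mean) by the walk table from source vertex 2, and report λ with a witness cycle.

q=0: [∞, 0, ∞]
q=1: [∞, 19, 9]
q=2: [16, 10, 21]
q=3: [28, 7, 10]
Optimal cycle mean attained by: cycle 1->3->1, total (-6) + 7, length 2.
Answer: λ = 1/2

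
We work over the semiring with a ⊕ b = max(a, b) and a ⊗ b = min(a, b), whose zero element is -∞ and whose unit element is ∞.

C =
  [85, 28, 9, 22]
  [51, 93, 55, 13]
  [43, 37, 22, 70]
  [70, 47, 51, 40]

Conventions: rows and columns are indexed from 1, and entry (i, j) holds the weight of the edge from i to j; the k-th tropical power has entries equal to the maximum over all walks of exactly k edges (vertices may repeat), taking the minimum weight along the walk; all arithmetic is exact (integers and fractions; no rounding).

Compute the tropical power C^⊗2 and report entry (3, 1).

C^⊗2:
  [85, 28, 28, 22]
  [51, 93, 55, 55]
  [70, 47, 51, 40]
  [70, 47, 47, 51]
Key observation: the optimum is the walk 3->4->1, with weight 70 min 70 = 70.
Optimal value attained by: walk 3->4->1.
Answer: (C^⊗2)[3][1] = 70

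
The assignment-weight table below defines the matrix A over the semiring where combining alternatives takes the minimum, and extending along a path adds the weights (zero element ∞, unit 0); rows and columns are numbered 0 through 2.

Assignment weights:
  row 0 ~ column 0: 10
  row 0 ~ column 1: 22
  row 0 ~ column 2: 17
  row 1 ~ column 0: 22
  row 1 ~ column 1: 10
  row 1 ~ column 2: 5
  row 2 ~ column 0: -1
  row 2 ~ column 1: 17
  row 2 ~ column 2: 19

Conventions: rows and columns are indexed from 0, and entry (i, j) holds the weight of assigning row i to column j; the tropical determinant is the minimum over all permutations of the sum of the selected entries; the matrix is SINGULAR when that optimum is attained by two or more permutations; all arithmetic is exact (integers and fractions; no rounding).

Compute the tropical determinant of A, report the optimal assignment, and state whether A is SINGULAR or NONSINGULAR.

σ = (0, 1, 2): 10 + 10 + 19 = 39
σ = (0, 2, 1): 10 + 5 + 17 = 32
σ = (1, 0, 2): 22 + 22 + 19 = 63
σ = (1, 2, 0): 22 + 5 + (-1) = 26
σ = (2, 0, 1): 17 + 22 + 17 = 56
σ = (2, 1, 0): 17 + 10 + (-1) = 26
Optimal value attained by: σ = (1, 2, 0).
Answer: det⊕(A) = 26; verdict: SINGULAR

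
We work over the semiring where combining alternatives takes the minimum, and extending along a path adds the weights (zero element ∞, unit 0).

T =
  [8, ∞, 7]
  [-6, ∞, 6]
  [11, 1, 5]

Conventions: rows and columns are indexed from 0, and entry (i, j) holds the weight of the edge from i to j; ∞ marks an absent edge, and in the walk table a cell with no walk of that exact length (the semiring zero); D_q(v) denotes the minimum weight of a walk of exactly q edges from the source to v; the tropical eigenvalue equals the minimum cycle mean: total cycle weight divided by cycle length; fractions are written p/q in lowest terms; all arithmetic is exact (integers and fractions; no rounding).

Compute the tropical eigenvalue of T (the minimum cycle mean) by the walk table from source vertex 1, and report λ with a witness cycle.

q=0: [∞, 0, ∞]
q=1: [-6, ∞, 6]
q=2: [2, 7, 1]
q=3: [1, 2, 6]
Optimal cycle mean attained by: cycle 0->2->1->0, total 7 + 1 + (-6), length 3.
Answer: λ = 2/3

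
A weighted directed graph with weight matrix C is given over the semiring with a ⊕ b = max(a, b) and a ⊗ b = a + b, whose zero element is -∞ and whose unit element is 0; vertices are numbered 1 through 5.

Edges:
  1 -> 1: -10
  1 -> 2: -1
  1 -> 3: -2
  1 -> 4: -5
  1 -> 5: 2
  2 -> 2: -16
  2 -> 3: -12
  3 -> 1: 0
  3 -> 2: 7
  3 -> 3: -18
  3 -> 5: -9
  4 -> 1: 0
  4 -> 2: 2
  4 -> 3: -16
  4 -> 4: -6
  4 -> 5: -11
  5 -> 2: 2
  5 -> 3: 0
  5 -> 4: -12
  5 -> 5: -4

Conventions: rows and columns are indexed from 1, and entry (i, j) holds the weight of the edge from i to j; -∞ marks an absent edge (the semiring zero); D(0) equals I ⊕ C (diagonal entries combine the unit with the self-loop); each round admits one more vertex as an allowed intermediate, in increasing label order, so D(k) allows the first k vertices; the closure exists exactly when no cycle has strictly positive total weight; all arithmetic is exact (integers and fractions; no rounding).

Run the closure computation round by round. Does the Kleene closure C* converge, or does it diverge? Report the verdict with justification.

D(0):
  [0, -1, -2, -5, 2]
  [-∞, 0, -12, -∞, -∞]
  [0, 7, 0, -∞, -9]
  [0, 2, -16, 0, -11]
  [-∞, 2, 0, -12, 0]
D(1):
  [0, -1, -2, -5, 2]
  [-∞, 0, -12, -∞, -∞]
  [0, 7, 0, -5, 2]
  [0, 2, -2, 0, 2]
  [-∞, 2, 0, -12, 0]
D(2):
  [0, -1, -2, -5, 2]
  [-∞, 0, -12, -∞, -∞]
  [0, 7, 0, -5, 2]
  [0, 2, -2, 0, 2]
  [-∞, 2, 0, -12, 0]
Detection: at round 3, diagonal entry (5, 5) turns strictly positive.
Key observation: the cycle 5->3->1->5 has total weight 0 + 0 + 2, which is strictly positive.
Answer: DIVERGES — positive cycle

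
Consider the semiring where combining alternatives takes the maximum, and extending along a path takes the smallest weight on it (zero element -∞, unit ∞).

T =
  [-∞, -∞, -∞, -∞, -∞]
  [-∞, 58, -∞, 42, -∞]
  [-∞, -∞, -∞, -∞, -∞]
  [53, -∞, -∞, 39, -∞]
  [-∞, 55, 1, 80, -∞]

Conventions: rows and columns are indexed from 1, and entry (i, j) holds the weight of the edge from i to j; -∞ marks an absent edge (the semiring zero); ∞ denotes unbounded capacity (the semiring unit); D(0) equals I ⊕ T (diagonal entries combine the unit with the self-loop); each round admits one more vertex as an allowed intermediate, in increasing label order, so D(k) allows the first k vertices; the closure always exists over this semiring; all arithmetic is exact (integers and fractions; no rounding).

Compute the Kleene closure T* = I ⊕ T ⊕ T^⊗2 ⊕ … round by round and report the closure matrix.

D(0):
  [∞, -∞, -∞, -∞, -∞]
  [-∞, ∞, -∞, 42, -∞]
  [-∞, -∞, ∞, -∞, -∞]
  [53, -∞, -∞, ∞, -∞]
  [-∞, 55, 1, 80, ∞]
D(1):
  [∞, -∞, -∞, -∞, -∞]
  [-∞, ∞, -∞, 42, -∞]
  [-∞, -∞, ∞, -∞, -∞]
  [53, -∞, -∞, ∞, -∞]
  [-∞, 55, 1, 80, ∞]
D(2):
  [∞, -∞, -∞, -∞, -∞]
  [-∞, ∞, -∞, 42, -∞]
  [-∞, -∞, ∞, -∞, -∞]
  [53, -∞, -∞, ∞, -∞]
  [-∞, 55, 1, 80, ∞]
D(3):
  [∞, -∞, -∞, -∞, -∞]
  [-∞, ∞, -∞, 42, -∞]
  [-∞, -∞, ∞, -∞, -∞]
  [53, -∞, -∞, ∞, -∞]
  [-∞, 55, 1, 80, ∞]
D(4):
  [∞, -∞, -∞, -∞, -∞]
  [42, ∞, -∞, 42, -∞]
  [-∞, -∞, ∞, -∞, -∞]
  [53, -∞, -∞, ∞, -∞]
  [53, 55, 1, 80, ∞]
D(5):
  [∞, -∞, -∞, -∞, -∞]
  [42, ∞, -∞, 42, -∞]
  [-∞, -∞, ∞, -∞, -∞]
  [53, -∞, -∞, ∞, -∞]
  [53, 55, 1, 80, ∞]
Answer: T* = [[∞, -∞, -∞, -∞, -∞], [42, ∞, -∞, 42, -∞], [-∞, -∞, ∞, -∞, -∞], [53, -∞, -∞, ∞, -∞], [53, 55, 1, 80, ∞]]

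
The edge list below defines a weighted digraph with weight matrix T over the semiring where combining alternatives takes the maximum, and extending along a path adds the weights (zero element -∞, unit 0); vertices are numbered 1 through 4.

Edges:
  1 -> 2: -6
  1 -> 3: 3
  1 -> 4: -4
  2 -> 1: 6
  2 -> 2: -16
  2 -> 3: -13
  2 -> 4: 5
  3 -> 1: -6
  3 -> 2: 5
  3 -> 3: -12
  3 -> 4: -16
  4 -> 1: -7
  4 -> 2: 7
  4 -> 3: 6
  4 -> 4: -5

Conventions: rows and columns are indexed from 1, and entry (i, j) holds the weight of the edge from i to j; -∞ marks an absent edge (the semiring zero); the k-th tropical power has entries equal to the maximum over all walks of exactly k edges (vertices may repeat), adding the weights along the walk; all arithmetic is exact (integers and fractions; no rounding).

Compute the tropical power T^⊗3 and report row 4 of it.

T^⊗2:
  [0, 8, 2, -1]
  [-2, 12, 11, 2]
  [11, -7, -3, 10]
  [13, 11, 1, 12]
T^⊗3:
  [14, 7, 5, 13]
  [18, 16, 8, 17]
  [3, 17, 16, 7]
  [17, 19, 18, 16]
Answer: row 4 of T^⊗3 = [17, 19, 18, 16]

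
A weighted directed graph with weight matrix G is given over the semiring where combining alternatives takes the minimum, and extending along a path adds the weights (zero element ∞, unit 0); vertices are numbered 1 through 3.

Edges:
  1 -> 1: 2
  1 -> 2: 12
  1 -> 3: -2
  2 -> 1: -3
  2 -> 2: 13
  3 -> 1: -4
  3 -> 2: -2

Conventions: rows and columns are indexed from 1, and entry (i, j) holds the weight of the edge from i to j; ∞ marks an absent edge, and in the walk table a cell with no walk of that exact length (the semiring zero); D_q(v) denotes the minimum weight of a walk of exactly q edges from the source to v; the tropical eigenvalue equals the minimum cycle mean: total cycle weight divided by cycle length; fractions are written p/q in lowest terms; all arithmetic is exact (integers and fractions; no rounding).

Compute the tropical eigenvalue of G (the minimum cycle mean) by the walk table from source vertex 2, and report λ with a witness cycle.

q=0: [∞, 0, ∞]
q=1: [-3, 13, ∞]
q=2: [-1, 9, -5]
q=3: [-9, -7, -3]
Optimal cycle mean attained by: cycle 1->3->1, total (-2) + (-4), length 2.
Answer: λ = -3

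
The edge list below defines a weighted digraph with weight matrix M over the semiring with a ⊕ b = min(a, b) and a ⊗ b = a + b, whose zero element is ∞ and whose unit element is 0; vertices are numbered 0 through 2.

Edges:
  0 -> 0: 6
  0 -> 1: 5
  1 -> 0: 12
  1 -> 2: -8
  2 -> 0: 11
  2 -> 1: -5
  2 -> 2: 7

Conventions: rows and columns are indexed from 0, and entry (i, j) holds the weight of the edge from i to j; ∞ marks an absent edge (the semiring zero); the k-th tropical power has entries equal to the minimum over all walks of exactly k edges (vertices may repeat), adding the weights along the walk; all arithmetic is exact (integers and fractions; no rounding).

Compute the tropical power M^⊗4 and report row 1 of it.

M^⊗2:
  [12, 11, -3]
  [3, -13, -1]
  [7, 2, -13]
M^⊗3:
  [8, -8, 3]
  [-1, -6, -21]
  [-2, -18, -6]
M^⊗4:
  [4, -2, -16]
  [-10, -26, -14]
  [-6, -11, -26]
Answer: row 1 of M^⊗4 = [-10, -26, -14]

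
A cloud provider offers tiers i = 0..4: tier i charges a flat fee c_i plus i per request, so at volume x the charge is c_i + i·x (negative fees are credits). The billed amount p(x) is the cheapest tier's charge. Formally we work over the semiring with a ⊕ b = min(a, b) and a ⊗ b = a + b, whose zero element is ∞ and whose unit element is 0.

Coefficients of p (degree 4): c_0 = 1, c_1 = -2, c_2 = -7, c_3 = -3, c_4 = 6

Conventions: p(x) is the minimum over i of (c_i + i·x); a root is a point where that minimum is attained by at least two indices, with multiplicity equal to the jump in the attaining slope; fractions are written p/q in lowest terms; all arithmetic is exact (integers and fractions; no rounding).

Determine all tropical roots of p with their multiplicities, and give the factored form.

hull edge (i=0, c=1) to (i=2, c=-7): slope -4, span 2
hull edge (i=2, c=-7) to (i=3, c=-3): slope 4, span 1
hull edge (i=3, c=-3) to (i=4, c=6): slope 9, span 1
Factored form: p(x) = 6 ⊗ (x ⊕ (-9)) ⊗ (x ⊕ (-4)) ⊗ (x ⊕ 4) ⊗ (x ⊕ 4)
Answer: roots = -9 (mult 1), -4 (mult 1), 4 (mult 2)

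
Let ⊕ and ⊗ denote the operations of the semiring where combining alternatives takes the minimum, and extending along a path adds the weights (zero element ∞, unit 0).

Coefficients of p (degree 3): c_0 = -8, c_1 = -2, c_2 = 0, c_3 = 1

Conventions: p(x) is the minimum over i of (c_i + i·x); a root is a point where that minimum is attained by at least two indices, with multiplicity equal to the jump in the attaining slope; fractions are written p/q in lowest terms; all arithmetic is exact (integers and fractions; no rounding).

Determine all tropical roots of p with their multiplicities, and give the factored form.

hull edge (i=0, c=-8) to (i=3, c=1): slope 3, span 3
Factored form: p(x) = 1 ⊗ (x ⊕ (-3)) ⊗ (x ⊕ (-3)) ⊗ (x ⊕ (-3))
Answer: roots = -3 (mult 3)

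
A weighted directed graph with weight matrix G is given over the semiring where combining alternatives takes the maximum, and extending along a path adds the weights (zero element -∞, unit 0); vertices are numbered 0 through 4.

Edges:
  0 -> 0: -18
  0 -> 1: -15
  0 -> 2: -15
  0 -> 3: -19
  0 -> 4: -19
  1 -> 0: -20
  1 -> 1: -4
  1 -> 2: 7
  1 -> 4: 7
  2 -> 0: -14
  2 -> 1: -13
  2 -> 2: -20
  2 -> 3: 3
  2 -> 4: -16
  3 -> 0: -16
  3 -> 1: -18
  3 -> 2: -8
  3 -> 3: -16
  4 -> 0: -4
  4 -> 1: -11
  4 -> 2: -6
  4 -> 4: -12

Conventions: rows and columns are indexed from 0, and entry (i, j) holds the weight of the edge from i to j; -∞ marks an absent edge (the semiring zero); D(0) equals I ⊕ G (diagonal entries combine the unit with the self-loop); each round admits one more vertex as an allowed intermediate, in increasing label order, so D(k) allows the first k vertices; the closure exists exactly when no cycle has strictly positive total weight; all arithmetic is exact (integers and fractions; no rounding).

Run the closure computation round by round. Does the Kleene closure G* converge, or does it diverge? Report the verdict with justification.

D(0):
  [0, -15, -15, -19, -19]
  [-20, 0, 7, -∞, 7]
  [-14, -13, 0, 3, -16]
  [-16, -18, -8, 0, -∞]
  [-4, -11, -6, -∞, 0]
D(1):
  [0, -15, -15, -19, -19]
  [-20, 0, 7, -39, 7]
  [-14, -13, 0, 3, -16]
  [-16, -18, -8, 0, -35]
  [-4, -11, -6, -23, 0]
D(2):
  [0, -15, -8, -19, -8]
  [-20, 0, 7, -39, 7]
  [-14, -13, 0, 3, -6]
  [-16, -18, -8, 0, -11]
  [-4, -11, -4, -23, 0]
D(3):
  [0, -15, -8, -5, -8]
  [-7, 0, 7, 10, 7]
  [-14, -13, 0, 3, -6]
  [-16, -18, -8, 0, -11]
  [-4, -11, -4, -1, 0]
D(4):
  [0, -15, -8, -5, -8]
  [-6, 0, 7, 10, 7]
  [-13, -13, 0, 3, -6]
  [-16, -18, -8, 0, -11]
  [-4, -11, -4, -1, 0]
D(5):
  [0, -15, -8, -5, -8]
  [3, 0, 7, 10, 7]
  [-10, -13, 0, 3, -6]
  [-15, -18, -8, 0, -11]
  [-4, -11, -4, -1, 0]
Key observation: every diagonal entry stays at the unit through all rounds, so no improving cycle exists.
Answer: CONVERGES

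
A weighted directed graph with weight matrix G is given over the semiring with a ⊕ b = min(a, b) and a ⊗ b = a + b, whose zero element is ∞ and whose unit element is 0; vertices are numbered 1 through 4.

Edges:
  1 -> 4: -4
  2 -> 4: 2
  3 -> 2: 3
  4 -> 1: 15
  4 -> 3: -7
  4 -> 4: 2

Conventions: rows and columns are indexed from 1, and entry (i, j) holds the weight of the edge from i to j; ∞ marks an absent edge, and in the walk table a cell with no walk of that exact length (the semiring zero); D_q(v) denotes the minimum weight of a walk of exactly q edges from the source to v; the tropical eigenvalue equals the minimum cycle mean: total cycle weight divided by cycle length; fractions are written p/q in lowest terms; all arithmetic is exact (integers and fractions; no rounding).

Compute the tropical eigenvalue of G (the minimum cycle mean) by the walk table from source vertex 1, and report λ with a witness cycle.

q=0: [0, ∞, ∞, ∞]
q=1: [∞, ∞, ∞, -4]
q=2: [11, ∞, -11, -2]
q=3: [13, -8, -9, 0]
q=4: [15, -6, -7, -6]
Optimal cycle mean attained by: cycle 2->4->3->2, total 2 + (-7) + 3, length 3.
Answer: λ = -2/3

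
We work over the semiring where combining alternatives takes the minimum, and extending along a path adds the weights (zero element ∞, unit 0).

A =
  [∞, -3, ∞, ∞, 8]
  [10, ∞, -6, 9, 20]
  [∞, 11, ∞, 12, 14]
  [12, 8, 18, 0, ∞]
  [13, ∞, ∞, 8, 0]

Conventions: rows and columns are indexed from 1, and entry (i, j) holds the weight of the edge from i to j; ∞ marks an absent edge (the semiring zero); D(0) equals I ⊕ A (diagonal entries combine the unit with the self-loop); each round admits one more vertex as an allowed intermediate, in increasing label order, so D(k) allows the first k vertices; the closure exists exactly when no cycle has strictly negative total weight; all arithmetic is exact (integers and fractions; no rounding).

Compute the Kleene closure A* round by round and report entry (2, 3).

D(0):
  [0, -3, ∞, ∞, 8]
  [10, 0, -6, 9, 20]
  [∞, 11, 0, 12, 14]
  [12, 8, 18, 0, ∞]
  [13, ∞, ∞, 8, 0]
D(1):
  [0, -3, ∞, ∞, 8]
  [10, 0, -6, 9, 18]
  [∞, 11, 0, 12, 14]
  [12, 8, 18, 0, 20]
  [13, 10, ∞, 8, 0]
D(2):
  [0, -3, -9, 6, 8]
  [10, 0, -6, 9, 18]
  [21, 11, 0, 12, 14]
  [12, 8, 2, 0, 20]
  [13, 10, 4, 8, 0]
D(3):
  [0, -3, -9, 3, 5]
  [10, 0, -6, 6, 8]
  [21, 11, 0, 12, 14]
  [12, 8, 2, 0, 16]
  [13, 10, 4, 8, 0]
D(4):
  [0, -3, -9, 3, 5]
  [10, 0, -6, 6, 8]
  [21, 11, 0, 12, 14]
  [12, 8, 2, 0, 16]
  [13, 10, 4, 8, 0]
D(5):
  [0, -3, -9, 3, 5]
  [10, 0, -6, 6, 8]
  [21, 11, 0, 12, 14]
  [12, 8, 2, 0, 16]
  [13, 10, 4, 8, 0]
Answer: A*[2][3] = -6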